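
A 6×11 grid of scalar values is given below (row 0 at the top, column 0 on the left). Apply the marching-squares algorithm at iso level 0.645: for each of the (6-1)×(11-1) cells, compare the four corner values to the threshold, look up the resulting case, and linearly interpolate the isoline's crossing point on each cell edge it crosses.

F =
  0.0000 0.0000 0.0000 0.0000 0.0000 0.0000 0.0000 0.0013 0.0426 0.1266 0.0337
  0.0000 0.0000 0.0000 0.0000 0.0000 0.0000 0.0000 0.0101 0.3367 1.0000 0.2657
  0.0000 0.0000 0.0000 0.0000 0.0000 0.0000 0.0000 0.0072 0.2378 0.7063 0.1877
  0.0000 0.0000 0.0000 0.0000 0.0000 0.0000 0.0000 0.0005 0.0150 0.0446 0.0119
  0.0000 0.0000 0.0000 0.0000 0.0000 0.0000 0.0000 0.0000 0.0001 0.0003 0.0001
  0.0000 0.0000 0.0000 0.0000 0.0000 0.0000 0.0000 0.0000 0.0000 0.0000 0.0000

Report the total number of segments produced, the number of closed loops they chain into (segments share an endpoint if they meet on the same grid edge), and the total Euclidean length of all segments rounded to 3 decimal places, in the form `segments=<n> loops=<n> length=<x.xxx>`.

cell (0,8): code 0100 → (0.594,9.000)–(1.000,8.465)
cell (0,9): code 1000 → (1.000,9.483)–(0.594,9.000)
cell (1,8): code 0110 → (1.000,8.465)–(2.000,8.869)
cell (1,9): code 1001 → (2.000,9.118)–(1.000,9.483)
cell (2,8): code 0010 → (2.000,8.869)–(2.093,9.000)
cell (2,9): code 0001 → (2.093,9.000)–(2.000,9.118)
total: 6 segments, chained into 1 closed loop(s), length Σ = 3.757437

segments=6 loops=1 length=3.757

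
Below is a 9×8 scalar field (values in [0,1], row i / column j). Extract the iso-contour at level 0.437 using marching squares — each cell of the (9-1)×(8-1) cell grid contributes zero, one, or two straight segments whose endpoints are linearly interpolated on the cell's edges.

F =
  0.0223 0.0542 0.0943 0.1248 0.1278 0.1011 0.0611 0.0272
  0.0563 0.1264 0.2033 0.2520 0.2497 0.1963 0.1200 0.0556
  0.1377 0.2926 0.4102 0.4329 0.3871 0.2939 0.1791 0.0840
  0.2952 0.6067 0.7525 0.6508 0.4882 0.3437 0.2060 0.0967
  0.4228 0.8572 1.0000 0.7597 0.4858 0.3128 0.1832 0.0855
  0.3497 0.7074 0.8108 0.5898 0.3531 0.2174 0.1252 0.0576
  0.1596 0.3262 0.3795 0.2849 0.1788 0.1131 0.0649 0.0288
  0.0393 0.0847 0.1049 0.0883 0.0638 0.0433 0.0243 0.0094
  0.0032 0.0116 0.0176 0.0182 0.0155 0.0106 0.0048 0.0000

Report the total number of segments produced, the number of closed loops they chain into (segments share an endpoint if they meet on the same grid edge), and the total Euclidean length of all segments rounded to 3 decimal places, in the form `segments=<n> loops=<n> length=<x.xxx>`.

cell (2,0): code 0100 → (2.460,1.000)–(3.000,0.455)
cell (2,1): code 1100 → (2.078,2.000)–(2.460,1.000)
cell (2,2): code 1100 → (2.019,3.000)–(2.078,2.000)
cell (2,3): code 1100 → (2.494,4.000)–(2.019,3.000)
cell (2,4): code 1000 → (3.000,4.354)–(2.494,4.000)
cell (3,0): code 0110 → (3.000,0.455)–(4.000,0.033)
cell (3,4): code 1001 → (4.000,4.282)–(3.000,4.354)
cell (4,0): code 0110 → (4.000,0.033)–(5.000,0.244)
cell (4,3): code 1011 → (5.000,3.646)–(4.368,4.000)
cell (4,4): code 0001 → (4.368,4.000)–(4.000,4.282)
cell (5,0): code 0010 → (5.000,0.244)–(5.709,1.000)
cell (5,1): code 0011 → (5.709,1.000)–(5.867,2.000)
cell (5,2): code 0011 → (5.867,2.000)–(5.501,3.000)
cell (5,3): code 0001 → (5.501,3.000)–(5.000,3.646)
total: 14 segments, chained into 1 closed loop(s), length Σ = 12.793845

segments=14 loops=1 length=12.794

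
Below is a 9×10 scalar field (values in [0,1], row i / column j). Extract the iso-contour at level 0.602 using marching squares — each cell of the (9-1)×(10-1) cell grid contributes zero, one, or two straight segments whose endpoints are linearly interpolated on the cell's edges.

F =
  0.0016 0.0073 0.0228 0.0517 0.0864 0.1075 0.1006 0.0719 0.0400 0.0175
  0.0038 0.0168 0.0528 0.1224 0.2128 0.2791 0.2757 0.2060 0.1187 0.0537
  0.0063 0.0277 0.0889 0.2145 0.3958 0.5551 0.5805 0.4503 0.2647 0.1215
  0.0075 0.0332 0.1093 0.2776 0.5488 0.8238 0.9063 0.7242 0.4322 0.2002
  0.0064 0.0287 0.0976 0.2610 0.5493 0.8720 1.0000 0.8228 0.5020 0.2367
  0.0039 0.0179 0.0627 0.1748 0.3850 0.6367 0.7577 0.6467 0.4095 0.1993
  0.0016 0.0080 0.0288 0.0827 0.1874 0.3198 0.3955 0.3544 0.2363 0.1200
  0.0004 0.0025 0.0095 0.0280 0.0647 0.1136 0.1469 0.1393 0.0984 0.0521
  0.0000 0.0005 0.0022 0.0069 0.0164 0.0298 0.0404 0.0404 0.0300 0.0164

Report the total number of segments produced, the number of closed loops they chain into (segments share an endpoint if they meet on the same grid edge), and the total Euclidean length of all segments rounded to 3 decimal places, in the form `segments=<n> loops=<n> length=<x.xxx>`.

segments=12 loops=1 length=10.765

cell (2,4): code 0100 → (2.175,5.000)–(3.000,4.193)
cell (2,5): code 1100 → (2.066,6.000)–(2.175,5.000)
cell (2,6): code 1100 → (2.554,7.000)–(2.066,6.000)
cell (2,7): code 1000 → (3.000,7.418)–(2.554,7.000)
cell (3,4): code 0110 → (3.000,4.193)–(4.000,4.163)
cell (3,7): code 1001 → (4.000,7.688)–(3.000,7.418)
cell (4,4): code 0110 → (4.000,4.163)–(5.000,4.862)
cell (4,7): code 1001 → (5.000,7.188)–(4.000,7.688)
cell (5,4): code 0010 → (5.000,4.862)–(5.109,5.000)
cell (5,5): code 0011 → (5.109,5.000)–(5.430,6.000)
cell (5,6): code 0011 → (5.430,6.000)–(5.153,7.000)
cell (5,7): code 0001 → (5.153,7.000)–(5.000,7.188)
total: 12 segments, chained into 1 closed loop(s), length Σ = 10.764921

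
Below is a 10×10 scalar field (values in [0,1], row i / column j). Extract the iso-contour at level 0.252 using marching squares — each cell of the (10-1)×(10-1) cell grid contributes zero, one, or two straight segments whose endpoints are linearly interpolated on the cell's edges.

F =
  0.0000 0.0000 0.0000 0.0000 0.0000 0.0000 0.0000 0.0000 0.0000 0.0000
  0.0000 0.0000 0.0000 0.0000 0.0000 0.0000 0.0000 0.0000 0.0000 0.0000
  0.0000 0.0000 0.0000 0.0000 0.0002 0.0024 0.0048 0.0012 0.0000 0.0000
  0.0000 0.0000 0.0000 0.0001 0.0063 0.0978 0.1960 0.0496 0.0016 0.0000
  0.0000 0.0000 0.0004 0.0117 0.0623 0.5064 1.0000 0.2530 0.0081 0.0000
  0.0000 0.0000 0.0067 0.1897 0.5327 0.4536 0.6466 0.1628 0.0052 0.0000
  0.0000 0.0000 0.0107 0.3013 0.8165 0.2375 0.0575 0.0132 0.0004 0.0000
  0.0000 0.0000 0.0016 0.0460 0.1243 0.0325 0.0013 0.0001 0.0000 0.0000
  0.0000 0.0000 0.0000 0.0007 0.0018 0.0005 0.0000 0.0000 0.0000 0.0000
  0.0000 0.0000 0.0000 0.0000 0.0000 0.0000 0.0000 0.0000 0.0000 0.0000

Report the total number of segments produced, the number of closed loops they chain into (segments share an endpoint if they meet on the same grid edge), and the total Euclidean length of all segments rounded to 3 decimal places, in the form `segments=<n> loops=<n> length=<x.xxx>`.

segments=16 loops=1 length=11.807

cell (3,4): code 0100 → (3.377,5.000)–(4.000,4.427)
cell (3,5): code 1100 → (3.070,6.000)–(3.377,5.000)
cell (3,6): code 1100 → (3.995,7.000)–(3.070,6.000)
cell (3,7): code 1000 → (4.000,7.004)–(3.995,7.000)
cell (4,3): code 0100 → (4.403,4.000)–(5.000,3.182)
cell (4,4): code 1110 → (4.000,4.427)–(4.403,4.000)
cell (4,6): code 1011 → (5.000,6.816)–(4.011,7.000)
cell (4,7): code 0001 → (4.011,7.000)–(4.000,7.004)
cell (5,2): code 0100 → (5.558,3.000)–(6.000,2.830)
cell (5,3): code 1110 → (5.000,3.182)–(5.558,3.000)
cell (5,4): code 1011 → (6.000,4.975)–(5.933,5.000)
cell (5,5): code 0011 → (5.933,5.000)–(5.670,6.000)
cell (5,6): code 0001 → (5.670,6.000)–(5.000,6.816)
cell (6,2): code 0010 → (6.000,2.830)–(6.193,3.000)
cell (6,3): code 0011 → (6.193,3.000)–(6.816,4.000)
cell (6,4): code 0001 → (6.816,4.000)–(6.000,4.975)
total: 16 segments, chained into 1 closed loop(s), length Σ = 11.806575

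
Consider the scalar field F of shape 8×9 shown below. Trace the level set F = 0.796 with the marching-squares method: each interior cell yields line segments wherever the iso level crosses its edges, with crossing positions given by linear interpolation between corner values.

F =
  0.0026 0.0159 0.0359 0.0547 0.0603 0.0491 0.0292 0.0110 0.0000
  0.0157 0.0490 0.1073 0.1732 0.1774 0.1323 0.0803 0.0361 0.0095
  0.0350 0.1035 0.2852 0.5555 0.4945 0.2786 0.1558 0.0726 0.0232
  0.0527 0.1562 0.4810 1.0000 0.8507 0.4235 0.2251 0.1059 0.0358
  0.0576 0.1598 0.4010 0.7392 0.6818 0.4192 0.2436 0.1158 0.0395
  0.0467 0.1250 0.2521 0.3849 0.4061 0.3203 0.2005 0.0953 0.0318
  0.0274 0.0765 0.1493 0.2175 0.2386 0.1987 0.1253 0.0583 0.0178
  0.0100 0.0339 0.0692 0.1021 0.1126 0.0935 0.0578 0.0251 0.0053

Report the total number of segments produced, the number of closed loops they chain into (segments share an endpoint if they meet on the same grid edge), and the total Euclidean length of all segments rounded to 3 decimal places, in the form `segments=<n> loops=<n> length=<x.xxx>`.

cell (2,2): code 0100 → (2.541,3.000)–(3.000,2.607)
cell (2,3): code 1100 → (2.846,4.000)–(2.541,3.000)
cell (2,4): code 1000 → (3.000,4.128)–(2.846,4.000)
cell (3,2): code 0010 → (3.000,2.607)–(3.782,3.000)
cell (3,3): code 0011 → (3.782,3.000)–(3.324,4.000)
cell (3,4): code 0001 → (3.324,4.000)–(3.000,4.128)
total: 6 segments, chained into 1 closed loop(s), length Σ = 4.173495

segments=6 loops=1 length=4.173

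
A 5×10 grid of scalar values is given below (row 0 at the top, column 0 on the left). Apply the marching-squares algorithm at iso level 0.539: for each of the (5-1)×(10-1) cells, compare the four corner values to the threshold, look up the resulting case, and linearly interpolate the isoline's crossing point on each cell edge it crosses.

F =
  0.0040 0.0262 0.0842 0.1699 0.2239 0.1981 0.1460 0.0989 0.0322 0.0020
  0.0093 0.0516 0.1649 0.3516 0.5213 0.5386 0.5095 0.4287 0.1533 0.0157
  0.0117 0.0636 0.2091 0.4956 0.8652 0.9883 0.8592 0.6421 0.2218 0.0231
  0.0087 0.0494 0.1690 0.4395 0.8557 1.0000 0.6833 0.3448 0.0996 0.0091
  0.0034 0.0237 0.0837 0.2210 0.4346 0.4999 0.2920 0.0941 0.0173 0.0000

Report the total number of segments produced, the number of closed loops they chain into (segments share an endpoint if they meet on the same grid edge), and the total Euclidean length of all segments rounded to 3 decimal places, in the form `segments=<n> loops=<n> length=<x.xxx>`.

cell (1,3): code 0100 → (1.051,4.000)–(2.000,3.117)
cell (1,4): code 1100 → (1.001,5.000)–(1.051,4.000)
cell (1,5): code 1100 → (1.084,6.000)–(1.001,5.000)
cell (1,6): code 1100 → (1.517,7.000)–(1.084,6.000)
cell (1,7): code 1000 → (2.000,7.245)–(1.517,7.000)
cell (2,3): code 0110 → (2.000,3.117)–(3.000,3.239)
cell (2,6): code 1011 → (3.000,6.426)–(2.347,7.000)
cell (2,7): code 0001 → (2.347,7.000)–(2.000,7.245)
cell (3,3): code 0010 → (3.000,3.239)–(3.752,4.000)
cell (3,4): code 0011 → (3.752,4.000)–(3.922,5.000)
cell (3,5): code 0011 → (3.922,5.000)–(3.369,6.000)
cell (3,6): code 0001 → (3.369,6.000)–(3.000,6.426)
total: 12 segments, chained into 1 closed loop(s), length Σ = 11.023863

segments=12 loops=1 length=11.024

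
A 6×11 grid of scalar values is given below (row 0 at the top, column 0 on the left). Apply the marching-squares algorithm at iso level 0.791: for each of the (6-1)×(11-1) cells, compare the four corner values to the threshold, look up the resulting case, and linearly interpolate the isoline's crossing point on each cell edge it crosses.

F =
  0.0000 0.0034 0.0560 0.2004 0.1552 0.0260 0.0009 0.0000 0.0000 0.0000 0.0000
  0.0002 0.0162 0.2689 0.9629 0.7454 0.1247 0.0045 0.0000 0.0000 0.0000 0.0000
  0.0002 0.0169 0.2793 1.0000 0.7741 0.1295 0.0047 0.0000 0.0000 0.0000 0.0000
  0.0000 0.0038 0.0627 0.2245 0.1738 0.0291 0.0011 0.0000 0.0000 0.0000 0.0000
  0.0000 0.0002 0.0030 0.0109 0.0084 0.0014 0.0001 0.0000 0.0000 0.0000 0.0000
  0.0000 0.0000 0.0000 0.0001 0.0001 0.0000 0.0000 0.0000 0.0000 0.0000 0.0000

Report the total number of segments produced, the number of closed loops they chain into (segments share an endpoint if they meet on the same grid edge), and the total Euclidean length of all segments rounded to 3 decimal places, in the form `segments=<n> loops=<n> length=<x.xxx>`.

segments=6 loops=1 length=4.526

cell (0,2): code 0100 → (0.775,3.000)–(1.000,2.752)
cell (0,3): code 1000 → (1.000,3.790)–(0.775,3.000)
cell (1,2): code 0110 → (1.000,2.752)–(2.000,2.710)
cell (1,3): code 1001 → (2.000,3.925)–(1.000,3.790)
cell (2,2): code 0010 → (2.000,2.710)–(2.270,3.000)
cell (2,3): code 0001 → (2.270,3.000)–(2.000,3.925)
total: 6 segments, chained into 1 closed loop(s), length Σ = 4.526275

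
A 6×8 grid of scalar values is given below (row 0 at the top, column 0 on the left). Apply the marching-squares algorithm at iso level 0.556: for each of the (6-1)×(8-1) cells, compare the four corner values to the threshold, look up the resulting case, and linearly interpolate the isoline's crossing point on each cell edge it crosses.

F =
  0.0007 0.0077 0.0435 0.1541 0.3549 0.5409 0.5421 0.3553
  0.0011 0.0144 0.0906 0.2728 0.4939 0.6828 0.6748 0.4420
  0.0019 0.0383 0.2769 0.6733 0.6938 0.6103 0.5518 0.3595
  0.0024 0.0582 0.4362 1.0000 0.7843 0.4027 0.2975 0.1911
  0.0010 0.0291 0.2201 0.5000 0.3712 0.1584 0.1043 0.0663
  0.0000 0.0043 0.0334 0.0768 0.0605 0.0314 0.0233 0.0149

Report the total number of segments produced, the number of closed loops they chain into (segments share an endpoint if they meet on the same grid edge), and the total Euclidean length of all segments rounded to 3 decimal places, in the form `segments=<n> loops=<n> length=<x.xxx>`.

segments=14 loops=1 length=12.240

cell (0,4): code 0100 → (0.106,5.000)–(1.000,4.329)
cell (0,5): code 1100 → (0.105,6.000)–(0.106,5.000)
cell (0,6): code 1000 → (1.000,6.510)–(0.105,6.000)
cell (1,2): code 0100 → (1.707,3.000)–(2.000,2.704)
cell (1,3): code 1100 → (1.311,4.000)–(1.707,3.000)
cell (1,4): code 1110 → (1.000,4.329)–(1.311,4.000)
cell (1,5): code 1011 → (2.000,5.928)–(1.966,6.000)
cell (1,6): code 0001 → (1.966,6.000)–(1.000,6.510)
cell (2,2): code 0110 → (2.000,2.704)–(3.000,2.212)
cell (2,4): code 1011 → (3.000,4.598)–(2.262,5.000)
cell (2,5): code 0001 → (2.262,5.000)–(2.000,5.928)
cell (3,2): code 0010 → (3.000,2.212)–(3.888,3.000)
cell (3,3): code 0011 → (3.888,3.000)–(3.553,4.000)
cell (3,4): code 0001 → (3.553,4.000)–(3.000,4.598)
total: 14 segments, chained into 1 closed loop(s), length Σ = 12.239751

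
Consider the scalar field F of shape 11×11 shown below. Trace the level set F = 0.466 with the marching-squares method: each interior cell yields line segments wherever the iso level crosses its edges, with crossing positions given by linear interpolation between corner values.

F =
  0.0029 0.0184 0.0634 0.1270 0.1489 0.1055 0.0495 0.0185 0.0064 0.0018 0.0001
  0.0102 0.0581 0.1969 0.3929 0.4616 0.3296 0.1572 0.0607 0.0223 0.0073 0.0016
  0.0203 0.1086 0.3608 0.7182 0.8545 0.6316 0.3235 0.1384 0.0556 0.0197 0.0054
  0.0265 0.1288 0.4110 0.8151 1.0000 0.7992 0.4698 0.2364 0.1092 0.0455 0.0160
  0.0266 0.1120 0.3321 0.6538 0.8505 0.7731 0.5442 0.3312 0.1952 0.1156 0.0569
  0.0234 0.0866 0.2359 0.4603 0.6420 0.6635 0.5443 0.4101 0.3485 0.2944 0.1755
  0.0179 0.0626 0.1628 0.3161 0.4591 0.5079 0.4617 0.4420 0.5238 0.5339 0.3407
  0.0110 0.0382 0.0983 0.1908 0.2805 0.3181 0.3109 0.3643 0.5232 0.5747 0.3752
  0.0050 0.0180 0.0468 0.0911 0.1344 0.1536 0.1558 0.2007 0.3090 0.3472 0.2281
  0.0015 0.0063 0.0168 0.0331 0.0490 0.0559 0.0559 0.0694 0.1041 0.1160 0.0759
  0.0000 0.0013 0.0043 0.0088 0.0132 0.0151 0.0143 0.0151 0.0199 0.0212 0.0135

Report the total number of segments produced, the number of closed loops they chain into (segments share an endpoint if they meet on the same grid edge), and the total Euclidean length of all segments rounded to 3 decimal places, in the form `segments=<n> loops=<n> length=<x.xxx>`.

cell (1,2): code 0100 → (1.225,3.000)–(2.000,2.294)
cell (1,3): code 1100 → (1.011,4.000)–(1.225,3.000)
cell (1,4): code 1100 → (1.452,5.000)–(1.011,4.000)
cell (1,5): code 1000 → (2.000,5.537)–(1.452,5.000)
cell (2,2): code 0110 → (2.000,2.294)–(3.000,2.136)
cell (2,5): code 1101 → (2.974,6.000)–(2.000,5.537)
cell (2,6): code 1000 → (3.000,6.016)–(2.974,6.000)
cell (3,2): code 0110 → (3.000,2.136)–(4.000,2.416)
cell (3,6): code 1001 → (4.000,6.367)–(3.000,6.016)
cell (4,2): code 0010 → (4.000,2.416)–(4.971,3.000)
cell (4,3): code 0111 → (4.971,3.000)–(5.000,3.031)
cell (4,6): code 1001 → (5.000,6.583)–(4.000,6.367)
cell (5,3): code 0010 → (5.000,3.031)–(5.962,4.000)
cell (5,4): code 0111 → (5.962,4.000)–(6.000,4.141)
cell (5,5): code 1011 → (6.000,5.907)–(5.948,6.000)
cell (5,6): code 0001 → (5.948,6.000)–(5.000,6.583)
cell (5,7): code 0100 → (5.670,8.000)–(6.000,7.293)
cell (5,8): code 1100 → (5.716,9.000)–(5.670,8.000)
cell (5,9): code 1000 → (6.000,9.351)–(5.716,9.000)
cell (6,4): code 0010 → (6.000,4.141)–(6.221,5.000)
cell (6,5): code 0001 → (6.221,5.000)–(6.000,5.907)
cell (6,7): code 0110 → (6.000,7.293)–(7.000,7.640)
cell (6,9): code 1001 → (7.000,9.545)–(6.000,9.351)
cell (7,7): code 0010 → (7.000,7.640)–(7.267,8.000)
cell (7,8): code 0011 → (7.267,8.000)–(7.478,9.000)
cell (7,9): code 0001 → (7.478,9.000)–(7.000,9.545)
total: 26 segments, chained into 2 closed loop(s), length Σ = 21.405303

segments=26 loops=2 length=21.405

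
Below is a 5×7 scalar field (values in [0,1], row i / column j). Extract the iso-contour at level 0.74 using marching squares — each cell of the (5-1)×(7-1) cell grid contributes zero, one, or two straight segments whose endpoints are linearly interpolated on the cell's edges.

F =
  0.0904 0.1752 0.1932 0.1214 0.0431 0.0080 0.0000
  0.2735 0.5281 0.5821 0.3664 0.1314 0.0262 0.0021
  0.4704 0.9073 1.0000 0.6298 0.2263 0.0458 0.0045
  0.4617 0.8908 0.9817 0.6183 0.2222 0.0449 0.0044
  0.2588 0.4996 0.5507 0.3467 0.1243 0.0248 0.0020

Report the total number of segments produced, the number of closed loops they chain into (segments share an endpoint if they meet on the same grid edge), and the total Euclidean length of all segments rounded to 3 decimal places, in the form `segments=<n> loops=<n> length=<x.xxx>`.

cell (1,0): code 0100 → (1.559,1.000)–(2.000,0.617)
cell (1,1): code 1100 → (1.378,2.000)–(1.559,1.000)
cell (1,2): code 1000 → (2.000,2.702)–(1.378,2.000)
cell (2,0): code 0110 → (2.000,0.617)–(3.000,0.649)
cell (2,2): code 1001 → (3.000,2.665)–(2.000,2.702)
cell (3,0): code 0010 → (3.000,0.649)–(3.385,1.000)
cell (3,1): code 0011 → (3.385,1.000)–(3.561,2.000)
cell (3,2): code 0001 → (3.561,2.000)–(3.000,2.665)
total: 8 segments, chained into 1 closed loop(s), length Σ = 6.946743

segments=8 loops=1 length=6.947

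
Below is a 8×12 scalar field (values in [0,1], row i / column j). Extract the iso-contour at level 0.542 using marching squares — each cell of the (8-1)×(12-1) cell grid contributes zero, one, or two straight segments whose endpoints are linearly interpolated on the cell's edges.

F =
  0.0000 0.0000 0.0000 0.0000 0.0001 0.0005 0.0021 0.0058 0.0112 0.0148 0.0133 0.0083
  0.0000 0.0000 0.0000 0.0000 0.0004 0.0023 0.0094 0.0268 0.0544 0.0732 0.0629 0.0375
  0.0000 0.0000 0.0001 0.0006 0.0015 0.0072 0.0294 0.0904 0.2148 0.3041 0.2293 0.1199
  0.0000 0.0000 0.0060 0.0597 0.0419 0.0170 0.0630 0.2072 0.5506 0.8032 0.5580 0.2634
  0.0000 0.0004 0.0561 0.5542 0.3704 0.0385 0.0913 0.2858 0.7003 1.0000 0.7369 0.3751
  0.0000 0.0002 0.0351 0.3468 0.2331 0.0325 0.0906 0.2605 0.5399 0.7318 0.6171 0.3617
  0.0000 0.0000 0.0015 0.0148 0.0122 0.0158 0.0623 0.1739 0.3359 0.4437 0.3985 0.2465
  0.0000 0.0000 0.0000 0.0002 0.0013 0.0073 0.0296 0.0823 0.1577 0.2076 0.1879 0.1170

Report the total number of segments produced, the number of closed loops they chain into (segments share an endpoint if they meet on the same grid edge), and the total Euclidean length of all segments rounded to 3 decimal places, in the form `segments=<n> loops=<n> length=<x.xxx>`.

segments=16 loops=2 length=9.557

cell (2,7): code 0100 → (2.974,8.000)–(3.000,7.975)
cell (2,8): code 1100 → (2.477,9.000)–(2.974,8.000)
cell (2,9): code 1100 → (2.951,10.000)–(2.477,9.000)
cell (2,10): code 1000 → (3.000,10.054)–(2.951,10.000)
cell (3,2): code 0100 → (3.975,3.000)–(4.000,2.976)
cell (3,3): code 1000 → (4.000,3.066)–(3.975,3.000)
cell (3,7): code 0110 → (3.000,7.975)–(4.000,7.618)
cell (3,10): code 1001 → (4.000,10.539)–(3.000,10.054)
cell (4,2): code 0010 → (4.000,2.976)–(4.059,3.000)
cell (4,3): code 0001 → (4.059,3.000)–(4.000,3.066)
cell (4,7): code 0010 → (4.000,7.618)–(4.987,8.000)
cell (4,8): code 0111 → (4.987,8.000)–(5.000,8.011)
cell (4,10): code 1001 → (5.000,10.294)–(4.000,10.539)
cell (5,8): code 0010 → (5.000,8.011)–(5.659,9.000)
cell (5,9): code 0011 → (5.659,9.000)–(5.344,10.000)
cell (5,10): code 0001 → (5.344,10.000)–(5.000,10.294)
total: 16 segments, chained into 2 closed loop(s), length Σ = 9.557485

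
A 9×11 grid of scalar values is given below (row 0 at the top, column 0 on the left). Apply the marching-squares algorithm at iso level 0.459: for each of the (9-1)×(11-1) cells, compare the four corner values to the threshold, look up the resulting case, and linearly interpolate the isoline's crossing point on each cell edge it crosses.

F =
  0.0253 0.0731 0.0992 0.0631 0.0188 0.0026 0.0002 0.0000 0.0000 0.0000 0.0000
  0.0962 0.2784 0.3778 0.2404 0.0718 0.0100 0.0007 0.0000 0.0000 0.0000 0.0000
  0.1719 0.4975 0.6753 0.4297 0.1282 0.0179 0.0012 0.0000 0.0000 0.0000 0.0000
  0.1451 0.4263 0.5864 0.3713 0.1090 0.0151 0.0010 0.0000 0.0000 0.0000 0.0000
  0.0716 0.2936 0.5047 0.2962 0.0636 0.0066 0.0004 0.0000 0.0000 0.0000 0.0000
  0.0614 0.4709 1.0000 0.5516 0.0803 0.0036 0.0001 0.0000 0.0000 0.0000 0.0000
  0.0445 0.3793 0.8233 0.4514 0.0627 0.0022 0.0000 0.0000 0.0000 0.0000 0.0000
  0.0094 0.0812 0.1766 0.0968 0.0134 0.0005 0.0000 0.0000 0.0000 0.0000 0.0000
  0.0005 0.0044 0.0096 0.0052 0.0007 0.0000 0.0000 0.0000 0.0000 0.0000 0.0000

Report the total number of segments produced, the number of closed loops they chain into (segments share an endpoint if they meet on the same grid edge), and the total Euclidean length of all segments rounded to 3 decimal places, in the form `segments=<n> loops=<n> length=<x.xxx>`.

cell (1,0): code 0100 → (1.824,1.000)–(2.000,0.882)
cell (1,1): code 1100 → (1.273,2.000)–(1.824,1.000)
cell (1,2): code 1000 → (2.000,2.881)–(1.273,2.000)
cell (2,0): code 0010 → (2.000,0.882)–(2.541,1.000)
cell (2,1): code 0111 → (2.541,1.000)–(3.000,1.204)
cell (2,2): code 1001 → (3.000,2.592)–(2.000,2.881)
cell (3,1): code 0110 → (3.000,1.204)–(4.000,1.784)
cell (3,2): code 1001 → (4.000,2.219)–(3.000,2.592)
cell (4,0): code 0100 → (4.933,1.000)–(5.000,0.971)
cell (4,1): code 1110 → (4.000,1.784)–(4.933,1.000)
cell (4,2): code 1101 → (4.637,3.000)–(4.000,2.219)
cell (4,3): code 1000 → (5.000,3.196)–(4.637,3.000)
cell (5,0): code 0010 → (5.000,0.971)–(5.130,1.000)
cell (5,1): code 0111 → (5.130,1.000)–(6.000,1.180)
cell (5,2): code 1011 → (6.000,2.980)–(5.924,3.000)
cell (5,3): code 0001 → (5.924,3.000)–(5.000,3.196)
cell (6,1): code 0010 → (6.000,1.180)–(6.563,2.000)
cell (6,2): code 0001 → (6.563,2.000)–(6.000,2.980)
total: 18 segments, chained into 1 closed loop(s), length Σ = 13.697548

segments=18 loops=1 length=13.698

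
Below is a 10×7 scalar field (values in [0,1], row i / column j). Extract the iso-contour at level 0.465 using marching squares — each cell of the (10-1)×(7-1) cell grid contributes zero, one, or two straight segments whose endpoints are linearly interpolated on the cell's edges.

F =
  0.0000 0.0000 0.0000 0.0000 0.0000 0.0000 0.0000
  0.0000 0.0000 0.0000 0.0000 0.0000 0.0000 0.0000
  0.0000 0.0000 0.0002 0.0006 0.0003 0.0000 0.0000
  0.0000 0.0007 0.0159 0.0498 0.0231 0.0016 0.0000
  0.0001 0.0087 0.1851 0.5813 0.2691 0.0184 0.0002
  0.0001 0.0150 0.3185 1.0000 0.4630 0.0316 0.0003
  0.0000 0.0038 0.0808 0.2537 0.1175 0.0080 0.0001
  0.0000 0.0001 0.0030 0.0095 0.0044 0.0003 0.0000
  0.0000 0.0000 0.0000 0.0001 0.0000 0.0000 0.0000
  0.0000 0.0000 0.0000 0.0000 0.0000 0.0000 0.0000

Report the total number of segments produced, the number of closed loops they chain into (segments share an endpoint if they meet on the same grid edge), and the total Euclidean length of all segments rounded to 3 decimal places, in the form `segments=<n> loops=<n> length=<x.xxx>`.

segments=6 loops=1 length=5.381

cell (3,2): code 0100 → (3.781,3.000)–(4.000,2.706)
cell (3,3): code 1000 → (4.000,3.373)–(3.781,3.000)
cell (4,2): code 0110 → (4.000,2.706)–(5.000,2.215)
cell (4,3): code 1001 → (5.000,3.996)–(4.000,3.373)
cell (5,2): code 0010 → (5.000,2.215)–(5.717,3.000)
cell (5,3): code 0001 → (5.717,3.000)–(5.000,3.996)
total: 6 segments, chained into 1 closed loop(s), length Σ = 5.381478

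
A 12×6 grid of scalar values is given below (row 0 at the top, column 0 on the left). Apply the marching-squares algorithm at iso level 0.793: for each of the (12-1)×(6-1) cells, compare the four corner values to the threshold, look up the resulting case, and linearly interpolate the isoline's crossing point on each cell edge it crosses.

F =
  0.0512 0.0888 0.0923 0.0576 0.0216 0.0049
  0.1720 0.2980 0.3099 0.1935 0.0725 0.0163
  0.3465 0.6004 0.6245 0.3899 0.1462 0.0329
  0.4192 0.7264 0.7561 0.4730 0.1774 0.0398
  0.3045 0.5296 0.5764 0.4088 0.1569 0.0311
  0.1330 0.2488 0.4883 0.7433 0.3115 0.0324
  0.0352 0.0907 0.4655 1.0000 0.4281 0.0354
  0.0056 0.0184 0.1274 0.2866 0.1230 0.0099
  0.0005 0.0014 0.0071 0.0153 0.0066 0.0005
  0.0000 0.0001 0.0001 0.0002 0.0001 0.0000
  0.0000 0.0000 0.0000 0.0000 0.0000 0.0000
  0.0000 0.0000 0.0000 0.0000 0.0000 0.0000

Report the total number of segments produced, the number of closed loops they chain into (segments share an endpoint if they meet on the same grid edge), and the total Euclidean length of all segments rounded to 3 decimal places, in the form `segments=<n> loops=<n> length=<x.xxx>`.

cell (5,2): code 0100 → (5.194,3.000)–(6.000,2.613)
cell (5,3): code 1000 → (6.000,3.362)–(5.194,3.000)
cell (6,2): code 0010 → (6.000,2.613)–(6.290,3.000)
cell (6,3): code 0001 → (6.290,3.000)–(6.000,3.362)
total: 4 segments, chained into 1 closed loop(s), length Σ = 2.726277

segments=4 loops=1 length=2.726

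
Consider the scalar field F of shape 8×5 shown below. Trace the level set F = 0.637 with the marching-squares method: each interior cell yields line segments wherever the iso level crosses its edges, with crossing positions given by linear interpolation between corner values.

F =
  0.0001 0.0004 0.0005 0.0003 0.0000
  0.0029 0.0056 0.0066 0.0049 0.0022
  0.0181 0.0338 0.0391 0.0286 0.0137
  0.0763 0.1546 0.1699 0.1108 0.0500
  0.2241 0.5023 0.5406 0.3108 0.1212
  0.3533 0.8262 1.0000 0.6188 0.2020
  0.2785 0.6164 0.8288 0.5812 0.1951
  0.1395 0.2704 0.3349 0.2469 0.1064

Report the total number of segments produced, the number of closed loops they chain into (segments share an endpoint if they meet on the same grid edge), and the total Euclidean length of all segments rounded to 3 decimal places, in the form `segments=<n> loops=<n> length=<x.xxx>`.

cell (4,0): code 0100 → (4.416,1.000)–(5.000,0.600)
cell (4,1): code 1100 → (4.210,2.000)–(4.416,1.000)
cell (4,2): code 1000 → (5.000,2.952)–(4.210,2.000)
cell (5,0): code 0010 → (5.000,0.600)–(5.902,1.000)
cell (5,1): code 0111 → (5.902,1.000)–(6.000,1.097)
cell (5,2): code 1001 → (6.000,2.775)–(5.000,2.952)
cell (6,1): code 0010 → (6.000,1.097)–(6.388,2.000)
cell (6,2): code 0001 → (6.388,2.000)–(6.000,2.775)
total: 8 segments, chained into 1 closed loop(s), length Σ = 6.956148

segments=8 loops=1 length=6.956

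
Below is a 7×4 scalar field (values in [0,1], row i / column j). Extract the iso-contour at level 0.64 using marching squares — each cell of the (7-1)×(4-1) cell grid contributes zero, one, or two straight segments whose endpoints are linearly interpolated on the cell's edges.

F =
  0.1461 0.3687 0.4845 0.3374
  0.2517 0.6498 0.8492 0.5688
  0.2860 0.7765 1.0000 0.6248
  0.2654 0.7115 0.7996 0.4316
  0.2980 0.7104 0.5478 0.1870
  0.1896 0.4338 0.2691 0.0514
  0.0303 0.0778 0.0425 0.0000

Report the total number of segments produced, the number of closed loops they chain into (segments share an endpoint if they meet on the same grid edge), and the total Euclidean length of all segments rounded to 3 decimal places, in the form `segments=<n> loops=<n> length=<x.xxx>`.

cell (0,0): code 0100 → (0.965,1.000)–(1.000,0.975)
cell (0,1): code 1100 → (0.426,2.000)–(0.965,1.000)
cell (0,2): code 1000 → (1.000,2.746)–(0.426,2.000)
cell (1,0): code 0110 → (1.000,0.975)–(2.000,0.722)
cell (1,2): code 1001 → (2.000,2.959)–(1.000,2.746)
cell (2,0): code 0110 → (2.000,0.722)–(3.000,0.840)
cell (2,2): code 1001 → (3.000,2.434)–(2.000,2.959)
cell (3,0): code 0110 → (3.000,0.840)–(4.000,0.829)
cell (3,1): code 1011 → (4.000,1.433)–(3.634,2.000)
cell (3,2): code 0001 → (3.634,2.000)–(3.000,2.434)
cell (4,0): code 0010 → (4.000,0.829)–(4.255,1.000)
cell (4,1): code 0001 → (4.255,1.000)–(4.000,1.433)
total: 12 segments, chained into 1 closed loop(s), length Σ = 9.562361

segments=12 loops=1 length=9.562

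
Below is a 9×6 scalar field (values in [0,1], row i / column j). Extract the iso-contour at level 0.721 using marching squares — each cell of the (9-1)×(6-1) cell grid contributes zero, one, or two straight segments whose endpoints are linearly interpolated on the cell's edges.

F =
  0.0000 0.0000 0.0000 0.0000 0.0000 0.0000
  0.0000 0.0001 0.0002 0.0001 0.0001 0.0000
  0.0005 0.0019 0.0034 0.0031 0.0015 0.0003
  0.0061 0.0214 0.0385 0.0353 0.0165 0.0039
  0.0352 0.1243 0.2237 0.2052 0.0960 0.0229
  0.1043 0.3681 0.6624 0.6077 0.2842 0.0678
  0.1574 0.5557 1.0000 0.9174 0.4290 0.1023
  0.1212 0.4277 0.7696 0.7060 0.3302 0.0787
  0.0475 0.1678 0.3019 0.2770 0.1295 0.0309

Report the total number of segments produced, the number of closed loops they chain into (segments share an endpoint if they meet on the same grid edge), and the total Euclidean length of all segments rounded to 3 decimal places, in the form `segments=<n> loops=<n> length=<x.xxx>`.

segments=8 loops=1 length=6.125

cell (5,1): code 0100 → (5.174,2.000)–(6.000,1.372)
cell (5,2): code 1100 → (5.366,3.000)–(5.174,2.000)
cell (5,3): code 1000 → (6.000,3.402)–(5.366,3.000)
cell (6,1): code 0110 → (6.000,1.372)–(7.000,1.858)
cell (6,2): code 1011 → (7.000,2.764)–(6.929,3.000)
cell (6,3): code 0001 → (6.929,3.000)–(6.000,3.402)
cell (7,1): code 0010 → (7.000,1.858)–(7.104,2.000)
cell (7,2): code 0001 → (7.104,2.000)–(7.000,2.764)
total: 8 segments, chained into 1 closed loop(s), length Σ = 6.124810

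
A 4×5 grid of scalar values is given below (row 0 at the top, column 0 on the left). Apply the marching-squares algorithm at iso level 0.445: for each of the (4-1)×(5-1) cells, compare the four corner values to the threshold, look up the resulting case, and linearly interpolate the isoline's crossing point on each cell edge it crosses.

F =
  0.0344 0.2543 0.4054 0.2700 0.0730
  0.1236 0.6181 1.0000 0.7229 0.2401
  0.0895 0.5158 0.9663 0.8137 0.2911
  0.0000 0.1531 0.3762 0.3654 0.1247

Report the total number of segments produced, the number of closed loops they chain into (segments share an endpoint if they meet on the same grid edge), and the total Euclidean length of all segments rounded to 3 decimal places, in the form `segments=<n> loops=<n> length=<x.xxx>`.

segments=10 loops=1 length=9.162

cell (0,0): code 0100 → (0.524,1.000)–(1.000,0.650)
cell (0,1): code 1100 → (0.067,2.000)–(0.524,1.000)
cell (0,2): code 1100 → (0.386,3.000)–(0.067,2.000)
cell (0,3): code 1000 → (1.000,3.576)–(0.386,3.000)
cell (1,0): code 0110 → (1.000,0.650)–(2.000,0.834)
cell (1,3): code 1001 → (2.000,3.706)–(1.000,3.576)
cell (2,0): code 0010 → (2.000,0.834)–(2.195,1.000)
cell (2,1): code 0011 → (2.195,1.000)–(2.883,2.000)
cell (2,2): code 0011 → (2.883,2.000)–(2.822,3.000)
cell (2,3): code 0001 → (2.822,3.000)–(2.000,3.706)
total: 10 segments, chained into 1 closed loop(s), length Σ = 9.162490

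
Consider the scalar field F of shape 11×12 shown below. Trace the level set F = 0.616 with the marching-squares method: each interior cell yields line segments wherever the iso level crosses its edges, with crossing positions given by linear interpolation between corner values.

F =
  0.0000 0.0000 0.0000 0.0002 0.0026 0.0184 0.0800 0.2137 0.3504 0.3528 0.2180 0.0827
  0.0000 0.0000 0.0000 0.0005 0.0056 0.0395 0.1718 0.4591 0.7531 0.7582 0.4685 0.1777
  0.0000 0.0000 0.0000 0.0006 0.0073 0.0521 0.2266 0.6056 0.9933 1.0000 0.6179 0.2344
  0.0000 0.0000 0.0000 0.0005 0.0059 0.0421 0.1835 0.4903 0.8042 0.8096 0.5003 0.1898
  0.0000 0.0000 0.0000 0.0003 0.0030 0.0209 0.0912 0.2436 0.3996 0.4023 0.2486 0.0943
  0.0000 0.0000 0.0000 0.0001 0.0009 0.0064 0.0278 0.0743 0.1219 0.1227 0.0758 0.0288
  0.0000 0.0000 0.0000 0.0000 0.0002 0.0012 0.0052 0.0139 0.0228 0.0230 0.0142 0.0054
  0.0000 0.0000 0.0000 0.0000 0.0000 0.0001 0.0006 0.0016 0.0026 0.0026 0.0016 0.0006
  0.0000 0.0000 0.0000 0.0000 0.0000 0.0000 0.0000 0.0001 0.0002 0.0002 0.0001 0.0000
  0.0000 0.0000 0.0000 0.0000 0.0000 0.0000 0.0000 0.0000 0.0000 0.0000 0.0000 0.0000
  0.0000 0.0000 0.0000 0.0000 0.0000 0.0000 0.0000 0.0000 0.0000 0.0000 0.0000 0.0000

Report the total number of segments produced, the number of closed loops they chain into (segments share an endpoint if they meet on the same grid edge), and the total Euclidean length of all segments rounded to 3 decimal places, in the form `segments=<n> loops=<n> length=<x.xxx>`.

cell (0,7): code 0100 → (0.660,8.000)–(1.000,7.534)
cell (0,8): code 1100 → (0.649,9.000)–(0.660,8.000)
cell (0,9): code 1000 → (1.000,9.491)–(0.649,9.000)
cell (1,7): code 0110 → (1.000,7.534)–(2.000,7.027)
cell (1,9): code 1101 → (1.987,10.000)–(1.000,9.491)
cell (1,10): code 1000 → (2.000,10.005)–(1.987,10.000)
cell (2,7): code 0110 → (2.000,7.027)–(3.000,7.400)
cell (2,9): code 1011 → (3.000,9.626)–(2.016,10.000)
cell (2,10): code 0001 → (2.016,10.000)–(2.000,10.005)
cell (3,7): code 0010 → (3.000,7.400)–(3.465,8.000)
cell (3,8): code 0011 → (3.465,8.000)–(3.475,9.000)
cell (3,9): code 0001 → (3.475,9.000)–(3.000,9.626)
total: 12 segments, chained into 1 closed loop(s), length Σ = 9.108146

segments=12 loops=1 length=9.108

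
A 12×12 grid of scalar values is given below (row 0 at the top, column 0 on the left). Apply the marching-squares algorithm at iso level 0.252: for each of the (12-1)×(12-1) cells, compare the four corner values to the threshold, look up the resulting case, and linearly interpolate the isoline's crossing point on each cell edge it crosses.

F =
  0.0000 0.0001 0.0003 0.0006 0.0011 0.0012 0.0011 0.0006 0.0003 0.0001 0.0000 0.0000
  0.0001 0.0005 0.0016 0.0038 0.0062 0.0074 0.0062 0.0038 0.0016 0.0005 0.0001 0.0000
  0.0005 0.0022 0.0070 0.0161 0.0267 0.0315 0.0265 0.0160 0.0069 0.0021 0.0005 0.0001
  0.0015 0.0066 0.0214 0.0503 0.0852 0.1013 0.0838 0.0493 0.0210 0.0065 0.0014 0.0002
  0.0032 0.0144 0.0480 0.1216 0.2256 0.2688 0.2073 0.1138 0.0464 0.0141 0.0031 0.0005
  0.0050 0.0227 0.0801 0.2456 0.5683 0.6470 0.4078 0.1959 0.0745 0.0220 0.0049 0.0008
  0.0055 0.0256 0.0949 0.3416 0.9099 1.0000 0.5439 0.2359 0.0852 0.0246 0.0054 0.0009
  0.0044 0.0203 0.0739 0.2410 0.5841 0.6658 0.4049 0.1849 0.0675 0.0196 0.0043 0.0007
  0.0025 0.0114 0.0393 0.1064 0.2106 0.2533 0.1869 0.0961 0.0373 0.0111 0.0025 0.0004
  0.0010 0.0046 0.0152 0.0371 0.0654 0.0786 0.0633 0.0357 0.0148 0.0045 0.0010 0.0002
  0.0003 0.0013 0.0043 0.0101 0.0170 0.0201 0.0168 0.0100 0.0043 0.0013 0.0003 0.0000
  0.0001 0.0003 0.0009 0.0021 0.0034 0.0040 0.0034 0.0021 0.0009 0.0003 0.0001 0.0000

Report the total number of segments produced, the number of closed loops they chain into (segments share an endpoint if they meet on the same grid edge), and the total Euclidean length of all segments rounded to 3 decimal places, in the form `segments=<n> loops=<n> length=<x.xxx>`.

segments=18 loops=1 length=13.040

cell (3,4): code 0100 → (3.900,5.000)–(4.000,4.611)
cell (3,5): code 1000 → (4.000,5.273)–(3.900,5.000)
cell (4,3): code 0100 → (4.077,4.000)–(5.000,3.020)
cell (4,4): code 1110 → (4.000,4.611)–(4.077,4.000)
cell (4,5): code 1101 → (4.223,6.000)–(4.000,5.273)
cell (4,6): code 1000 → (5.000,6.735)–(4.223,6.000)
cell (5,2): code 0100 → (5.067,3.000)–(6.000,2.637)
cell (5,3): code 1110 → (5.000,3.020)–(5.067,3.000)
cell (5,6): code 1001 → (6.000,6.948)–(5.000,6.735)
cell (6,2): code 0010 → (6.000,2.637)–(6.891,3.000)
cell (6,3): code 0111 → (6.891,3.000)–(7.000,3.032)
cell (6,6): code 1001 → (7.000,6.695)–(6.000,6.948)
cell (7,3): code 0010 → (7.000,3.032)–(7.889,4.000)
cell (7,4): code 0111 → (7.889,4.000)–(8.000,4.970)
cell (7,5): code 1011 → (8.000,5.020)–(7.701,6.000)
cell (7,6): code 0001 → (7.701,6.000)–(7.000,6.695)
cell (8,4): code 0010 → (8.000,4.970)–(8.007,5.000)
cell (8,5): code 0001 → (8.007,5.000)–(8.000,5.020)
total: 18 segments, chained into 1 closed loop(s), length Σ = 13.040344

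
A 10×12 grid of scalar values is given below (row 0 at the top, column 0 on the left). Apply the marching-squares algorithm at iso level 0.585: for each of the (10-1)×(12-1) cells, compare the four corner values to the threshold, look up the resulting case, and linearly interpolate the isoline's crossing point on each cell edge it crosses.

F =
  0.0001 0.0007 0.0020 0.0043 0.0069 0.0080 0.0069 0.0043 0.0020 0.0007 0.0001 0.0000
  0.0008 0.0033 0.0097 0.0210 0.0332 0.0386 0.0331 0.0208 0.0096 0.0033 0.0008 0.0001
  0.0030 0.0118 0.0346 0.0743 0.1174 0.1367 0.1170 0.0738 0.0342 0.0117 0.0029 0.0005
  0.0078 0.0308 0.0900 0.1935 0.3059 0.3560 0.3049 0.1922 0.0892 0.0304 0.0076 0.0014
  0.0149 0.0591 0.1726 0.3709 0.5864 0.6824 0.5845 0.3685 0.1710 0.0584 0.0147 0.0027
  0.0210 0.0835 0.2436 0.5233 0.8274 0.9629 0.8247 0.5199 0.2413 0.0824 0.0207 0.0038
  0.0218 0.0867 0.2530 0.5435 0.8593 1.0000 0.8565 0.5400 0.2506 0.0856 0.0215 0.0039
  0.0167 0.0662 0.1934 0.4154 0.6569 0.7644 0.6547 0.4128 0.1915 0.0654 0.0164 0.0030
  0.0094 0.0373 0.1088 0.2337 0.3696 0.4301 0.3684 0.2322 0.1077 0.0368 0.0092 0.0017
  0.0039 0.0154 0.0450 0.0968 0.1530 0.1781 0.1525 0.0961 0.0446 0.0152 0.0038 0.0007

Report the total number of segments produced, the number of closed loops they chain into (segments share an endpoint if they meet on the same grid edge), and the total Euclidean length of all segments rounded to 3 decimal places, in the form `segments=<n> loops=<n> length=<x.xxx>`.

segments=14 loops=1 length=11.796

cell (3,3): code 0100 → (3.995,4.000)–(4.000,3.994)
cell (3,4): code 1100 → (3.702,5.000)–(3.995,4.000)
cell (3,5): code 1000 → (4.000,5.995)–(3.702,5.000)
cell (4,3): code 0110 → (4.000,3.994)–(5.000,3.203)
cell (4,5): code 1101 → (4.002,6.000)–(4.000,5.995)
cell (4,6): code 1000 → (5.000,6.786)–(4.002,6.000)
cell (5,3): code 0110 → (5.000,3.203)–(6.000,3.131)
cell (5,6): code 1001 → (6.000,6.858)–(5.000,6.786)
cell (6,3): code 0110 → (6.000,3.131)–(7.000,3.702)
cell (6,6): code 1001 → (7.000,6.288)–(6.000,6.858)
cell (7,3): code 0010 → (7.000,3.702)–(7.250,4.000)
cell (7,4): code 0011 → (7.250,4.000)–(7.537,5.000)
cell (7,5): code 0011 → (7.537,5.000)–(7.243,6.000)
cell (7,6): code 0001 → (7.243,6.000)–(7.000,6.288)
total: 14 segments, chained into 1 closed loop(s), length Σ = 11.795773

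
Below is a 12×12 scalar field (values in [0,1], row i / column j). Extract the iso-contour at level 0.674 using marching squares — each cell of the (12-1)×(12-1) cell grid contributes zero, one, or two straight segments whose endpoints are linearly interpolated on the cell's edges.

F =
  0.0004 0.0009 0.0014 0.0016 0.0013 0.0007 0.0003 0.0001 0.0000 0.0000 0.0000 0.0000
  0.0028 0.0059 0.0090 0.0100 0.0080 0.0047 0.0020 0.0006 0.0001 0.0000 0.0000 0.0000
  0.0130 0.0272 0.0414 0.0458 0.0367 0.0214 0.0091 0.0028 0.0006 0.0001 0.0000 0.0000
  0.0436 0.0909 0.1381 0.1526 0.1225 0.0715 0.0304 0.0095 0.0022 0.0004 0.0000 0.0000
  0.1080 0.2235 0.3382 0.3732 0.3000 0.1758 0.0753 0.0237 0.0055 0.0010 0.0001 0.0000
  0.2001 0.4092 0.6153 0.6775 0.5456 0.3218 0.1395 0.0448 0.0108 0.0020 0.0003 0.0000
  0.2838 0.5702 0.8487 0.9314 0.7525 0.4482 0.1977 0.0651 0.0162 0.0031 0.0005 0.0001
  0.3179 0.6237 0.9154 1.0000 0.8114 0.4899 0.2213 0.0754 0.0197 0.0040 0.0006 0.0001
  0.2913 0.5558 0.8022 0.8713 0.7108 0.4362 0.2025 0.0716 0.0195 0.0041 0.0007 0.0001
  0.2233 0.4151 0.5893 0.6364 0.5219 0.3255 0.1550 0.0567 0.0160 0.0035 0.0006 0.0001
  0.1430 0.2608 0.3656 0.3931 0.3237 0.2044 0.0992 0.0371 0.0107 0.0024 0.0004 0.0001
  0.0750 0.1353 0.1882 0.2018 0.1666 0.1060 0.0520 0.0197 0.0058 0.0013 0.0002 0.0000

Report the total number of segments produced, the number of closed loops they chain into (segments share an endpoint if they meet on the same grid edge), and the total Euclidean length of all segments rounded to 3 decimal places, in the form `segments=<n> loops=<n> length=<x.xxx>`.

segments=14 loops=1 length=11.025

cell (4,2): code 0100 → (4.988,3.000)–(5.000,2.944)
cell (4,3): code 1000 → (5.000,3.027)–(4.988,3.000)
cell (5,1): code 0100 → (5.251,2.000)–(6.000,1.373)
cell (5,2): code 1110 → (5.000,2.944)–(5.251,2.000)
cell (5,3): code 1101 → (5.621,4.000)–(5.000,3.027)
cell (5,4): code 1000 → (6.000,4.258)–(5.621,4.000)
cell (6,1): code 0110 → (6.000,1.373)–(7.000,1.172)
cell (6,4): code 1001 → (7.000,4.427)–(6.000,4.258)
cell (7,1): code 0110 → (7.000,1.172)–(8.000,1.480)
cell (7,4): code 1001 → (8.000,4.134)–(7.000,4.427)
cell (8,1): code 0010 → (8.000,1.480)–(8.602,2.000)
cell (8,2): code 0011 → (8.602,2.000)–(8.840,3.000)
cell (8,3): code 0011 → (8.840,3.000)–(8.195,4.000)
cell (8,4): code 0001 → (8.195,4.000)–(8.000,4.134)
total: 14 segments, chained into 1 closed loop(s), length Σ = 11.025437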